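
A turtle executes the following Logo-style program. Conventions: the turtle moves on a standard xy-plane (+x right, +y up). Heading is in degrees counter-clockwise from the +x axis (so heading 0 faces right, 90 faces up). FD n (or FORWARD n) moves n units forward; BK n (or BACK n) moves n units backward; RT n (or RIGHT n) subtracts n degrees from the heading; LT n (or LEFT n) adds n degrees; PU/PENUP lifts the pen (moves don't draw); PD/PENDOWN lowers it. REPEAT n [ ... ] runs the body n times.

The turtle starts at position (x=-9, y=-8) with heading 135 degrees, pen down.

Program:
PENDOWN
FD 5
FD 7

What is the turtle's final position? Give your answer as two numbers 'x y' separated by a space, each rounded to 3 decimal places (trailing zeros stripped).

Answer: -17.485 0.485

Derivation:
Executing turtle program step by step:
Start: pos=(-9,-8), heading=135, pen down
PD: pen down
FD 5: (-9,-8) -> (-12.536,-4.464) [heading=135, draw]
FD 7: (-12.536,-4.464) -> (-17.485,0.485) [heading=135, draw]
Final: pos=(-17.485,0.485), heading=135, 2 segment(s) drawn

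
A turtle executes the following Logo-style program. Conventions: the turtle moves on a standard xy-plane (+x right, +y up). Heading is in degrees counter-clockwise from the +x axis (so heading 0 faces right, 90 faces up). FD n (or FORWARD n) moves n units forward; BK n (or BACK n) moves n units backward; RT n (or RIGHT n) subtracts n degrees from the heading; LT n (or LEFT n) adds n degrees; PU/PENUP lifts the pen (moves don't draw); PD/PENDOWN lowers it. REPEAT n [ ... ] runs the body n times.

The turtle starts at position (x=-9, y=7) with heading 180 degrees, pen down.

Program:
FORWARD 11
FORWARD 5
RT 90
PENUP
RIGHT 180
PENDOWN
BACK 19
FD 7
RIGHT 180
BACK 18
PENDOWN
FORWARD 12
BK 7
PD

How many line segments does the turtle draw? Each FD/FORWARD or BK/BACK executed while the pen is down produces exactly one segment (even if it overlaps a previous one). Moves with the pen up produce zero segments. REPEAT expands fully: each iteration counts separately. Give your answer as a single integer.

Executing turtle program step by step:
Start: pos=(-9,7), heading=180, pen down
FD 11: (-9,7) -> (-20,7) [heading=180, draw]
FD 5: (-20,7) -> (-25,7) [heading=180, draw]
RT 90: heading 180 -> 90
PU: pen up
RT 180: heading 90 -> 270
PD: pen down
BK 19: (-25,7) -> (-25,26) [heading=270, draw]
FD 7: (-25,26) -> (-25,19) [heading=270, draw]
RT 180: heading 270 -> 90
BK 18: (-25,19) -> (-25,1) [heading=90, draw]
PD: pen down
FD 12: (-25,1) -> (-25,13) [heading=90, draw]
BK 7: (-25,13) -> (-25,6) [heading=90, draw]
PD: pen down
Final: pos=(-25,6), heading=90, 7 segment(s) drawn
Segments drawn: 7

Answer: 7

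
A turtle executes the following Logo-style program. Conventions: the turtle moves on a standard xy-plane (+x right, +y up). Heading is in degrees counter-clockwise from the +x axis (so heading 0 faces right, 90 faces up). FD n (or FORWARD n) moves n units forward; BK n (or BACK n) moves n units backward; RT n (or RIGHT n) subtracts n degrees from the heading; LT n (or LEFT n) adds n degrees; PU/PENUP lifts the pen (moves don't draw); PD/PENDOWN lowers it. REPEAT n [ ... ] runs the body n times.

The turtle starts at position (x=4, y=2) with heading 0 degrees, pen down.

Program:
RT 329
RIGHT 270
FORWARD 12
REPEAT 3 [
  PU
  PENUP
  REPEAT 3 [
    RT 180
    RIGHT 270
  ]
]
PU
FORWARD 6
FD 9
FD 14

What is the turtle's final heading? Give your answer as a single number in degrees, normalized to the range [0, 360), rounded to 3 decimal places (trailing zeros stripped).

Executing turtle program step by step:
Start: pos=(4,2), heading=0, pen down
RT 329: heading 0 -> 31
RT 270: heading 31 -> 121
FD 12: (4,2) -> (-2.18,12.286) [heading=121, draw]
REPEAT 3 [
  -- iteration 1/3 --
  PU: pen up
  PU: pen up
  REPEAT 3 [
    -- iteration 1/3 --
    RT 180: heading 121 -> 301
    RT 270: heading 301 -> 31
    -- iteration 2/3 --
    RT 180: heading 31 -> 211
    RT 270: heading 211 -> 301
    -- iteration 3/3 --
    RT 180: heading 301 -> 121
    RT 270: heading 121 -> 211
  ]
  -- iteration 2/3 --
  PU: pen up
  PU: pen up
  REPEAT 3 [
    -- iteration 1/3 --
    RT 180: heading 211 -> 31
    RT 270: heading 31 -> 121
    -- iteration 2/3 --
    RT 180: heading 121 -> 301
    RT 270: heading 301 -> 31
    -- iteration 3/3 --
    RT 180: heading 31 -> 211
    RT 270: heading 211 -> 301
  ]
  -- iteration 3/3 --
  PU: pen up
  PU: pen up
  REPEAT 3 [
    -- iteration 1/3 --
    RT 180: heading 301 -> 121
    RT 270: heading 121 -> 211
    -- iteration 2/3 --
    RT 180: heading 211 -> 31
    RT 270: heading 31 -> 121
    -- iteration 3/3 --
    RT 180: heading 121 -> 301
    RT 270: heading 301 -> 31
  ]
]
PU: pen up
FD 6: (-2.18,12.286) -> (2.963,15.376) [heading=31, move]
FD 9: (2.963,15.376) -> (10.677,20.012) [heading=31, move]
FD 14: (10.677,20.012) -> (22.677,27.222) [heading=31, move]
Final: pos=(22.677,27.222), heading=31, 1 segment(s) drawn

Answer: 31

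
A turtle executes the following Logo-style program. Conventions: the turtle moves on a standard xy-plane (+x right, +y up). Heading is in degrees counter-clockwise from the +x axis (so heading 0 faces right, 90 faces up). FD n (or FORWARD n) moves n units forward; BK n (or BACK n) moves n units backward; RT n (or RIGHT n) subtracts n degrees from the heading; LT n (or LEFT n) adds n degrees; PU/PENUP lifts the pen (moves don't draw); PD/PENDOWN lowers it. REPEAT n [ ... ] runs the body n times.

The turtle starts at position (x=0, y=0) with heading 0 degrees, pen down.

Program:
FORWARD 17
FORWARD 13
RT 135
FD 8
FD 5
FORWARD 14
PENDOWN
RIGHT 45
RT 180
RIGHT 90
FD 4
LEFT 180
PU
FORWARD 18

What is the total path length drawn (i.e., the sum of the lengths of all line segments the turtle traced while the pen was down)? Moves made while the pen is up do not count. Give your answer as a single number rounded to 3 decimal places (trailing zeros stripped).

Executing turtle program step by step:
Start: pos=(0,0), heading=0, pen down
FD 17: (0,0) -> (17,0) [heading=0, draw]
FD 13: (17,0) -> (30,0) [heading=0, draw]
RT 135: heading 0 -> 225
FD 8: (30,0) -> (24.343,-5.657) [heading=225, draw]
FD 5: (24.343,-5.657) -> (20.808,-9.192) [heading=225, draw]
FD 14: (20.808,-9.192) -> (10.908,-19.092) [heading=225, draw]
PD: pen down
RT 45: heading 225 -> 180
RT 180: heading 180 -> 0
RT 90: heading 0 -> 270
FD 4: (10.908,-19.092) -> (10.908,-23.092) [heading=270, draw]
LT 180: heading 270 -> 90
PU: pen up
FD 18: (10.908,-23.092) -> (10.908,-5.092) [heading=90, move]
Final: pos=(10.908,-5.092), heading=90, 6 segment(s) drawn

Segment lengths:
  seg 1: (0,0) -> (17,0), length = 17
  seg 2: (17,0) -> (30,0), length = 13
  seg 3: (30,0) -> (24.343,-5.657), length = 8
  seg 4: (24.343,-5.657) -> (20.808,-9.192), length = 5
  seg 5: (20.808,-9.192) -> (10.908,-19.092), length = 14
  seg 6: (10.908,-19.092) -> (10.908,-23.092), length = 4
Total = 61

Answer: 61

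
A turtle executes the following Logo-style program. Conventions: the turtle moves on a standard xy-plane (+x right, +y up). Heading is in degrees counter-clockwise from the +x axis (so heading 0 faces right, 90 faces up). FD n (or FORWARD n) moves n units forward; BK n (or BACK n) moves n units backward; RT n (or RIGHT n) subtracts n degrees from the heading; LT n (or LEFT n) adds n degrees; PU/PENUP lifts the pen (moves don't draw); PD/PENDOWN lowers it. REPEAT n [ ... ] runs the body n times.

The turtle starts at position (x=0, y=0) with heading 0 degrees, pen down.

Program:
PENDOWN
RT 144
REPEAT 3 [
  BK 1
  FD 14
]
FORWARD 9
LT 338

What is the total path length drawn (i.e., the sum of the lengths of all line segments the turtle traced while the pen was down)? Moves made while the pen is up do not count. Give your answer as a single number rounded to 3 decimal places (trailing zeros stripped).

Executing turtle program step by step:
Start: pos=(0,0), heading=0, pen down
PD: pen down
RT 144: heading 0 -> 216
REPEAT 3 [
  -- iteration 1/3 --
  BK 1: (0,0) -> (0.809,0.588) [heading=216, draw]
  FD 14: (0.809,0.588) -> (-10.517,-7.641) [heading=216, draw]
  -- iteration 2/3 --
  BK 1: (-10.517,-7.641) -> (-9.708,-7.053) [heading=216, draw]
  FD 14: (-9.708,-7.053) -> (-21.034,-15.282) [heading=216, draw]
  -- iteration 3/3 --
  BK 1: (-21.034,-15.282) -> (-20.225,-14.695) [heading=216, draw]
  FD 14: (-20.225,-14.695) -> (-31.552,-22.924) [heading=216, draw]
]
FD 9: (-31.552,-22.924) -> (-38.833,-28.214) [heading=216, draw]
LT 338: heading 216 -> 194
Final: pos=(-38.833,-28.214), heading=194, 7 segment(s) drawn

Segment lengths:
  seg 1: (0,0) -> (0.809,0.588), length = 1
  seg 2: (0.809,0.588) -> (-10.517,-7.641), length = 14
  seg 3: (-10.517,-7.641) -> (-9.708,-7.053), length = 1
  seg 4: (-9.708,-7.053) -> (-21.034,-15.282), length = 14
  seg 5: (-21.034,-15.282) -> (-20.225,-14.695), length = 1
  seg 6: (-20.225,-14.695) -> (-31.552,-22.924), length = 14
  seg 7: (-31.552,-22.924) -> (-38.833,-28.214), length = 9
Total = 54

Answer: 54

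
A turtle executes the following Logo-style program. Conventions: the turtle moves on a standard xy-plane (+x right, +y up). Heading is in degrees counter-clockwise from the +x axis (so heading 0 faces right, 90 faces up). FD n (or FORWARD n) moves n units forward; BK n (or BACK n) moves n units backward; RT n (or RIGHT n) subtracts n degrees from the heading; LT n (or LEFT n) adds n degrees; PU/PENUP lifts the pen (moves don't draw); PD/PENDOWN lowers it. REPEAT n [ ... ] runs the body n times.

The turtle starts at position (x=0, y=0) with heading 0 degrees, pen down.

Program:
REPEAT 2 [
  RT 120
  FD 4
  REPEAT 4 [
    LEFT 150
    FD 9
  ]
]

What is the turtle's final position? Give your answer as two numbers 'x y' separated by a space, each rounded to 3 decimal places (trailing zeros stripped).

Executing turtle program step by step:
Start: pos=(0,0), heading=0, pen down
REPEAT 2 [
  -- iteration 1/2 --
  RT 120: heading 0 -> 240
  FD 4: (0,0) -> (-2,-3.464) [heading=240, draw]
  REPEAT 4 [
    -- iteration 1/4 --
    LT 150: heading 240 -> 30
    FD 9: (-2,-3.464) -> (5.794,1.036) [heading=30, draw]
    -- iteration 2/4 --
    LT 150: heading 30 -> 180
    FD 9: (5.794,1.036) -> (-3.206,1.036) [heading=180, draw]
    -- iteration 3/4 --
    LT 150: heading 180 -> 330
    FD 9: (-3.206,1.036) -> (4.588,-3.464) [heading=330, draw]
    -- iteration 4/4 --
    LT 150: heading 330 -> 120
    FD 9: (4.588,-3.464) -> (0.088,4.33) [heading=120, draw]
  ]
  -- iteration 2/2 --
  RT 120: heading 120 -> 0
  FD 4: (0.088,4.33) -> (4.088,4.33) [heading=0, draw]
  REPEAT 4 [
    -- iteration 1/4 --
    LT 150: heading 0 -> 150
    FD 9: (4.088,4.33) -> (-3.706,8.83) [heading=150, draw]
    -- iteration 2/4 --
    LT 150: heading 150 -> 300
    FD 9: (-3.706,8.83) -> (0.794,1.036) [heading=300, draw]
    -- iteration 3/4 --
    LT 150: heading 300 -> 90
    FD 9: (0.794,1.036) -> (0.794,10.036) [heading=90, draw]
    -- iteration 4/4 --
    LT 150: heading 90 -> 240
    FD 9: (0.794,10.036) -> (-3.706,2.242) [heading=240, draw]
  ]
]
Final: pos=(-3.706,2.242), heading=240, 10 segment(s) drawn

Answer: -3.706 2.242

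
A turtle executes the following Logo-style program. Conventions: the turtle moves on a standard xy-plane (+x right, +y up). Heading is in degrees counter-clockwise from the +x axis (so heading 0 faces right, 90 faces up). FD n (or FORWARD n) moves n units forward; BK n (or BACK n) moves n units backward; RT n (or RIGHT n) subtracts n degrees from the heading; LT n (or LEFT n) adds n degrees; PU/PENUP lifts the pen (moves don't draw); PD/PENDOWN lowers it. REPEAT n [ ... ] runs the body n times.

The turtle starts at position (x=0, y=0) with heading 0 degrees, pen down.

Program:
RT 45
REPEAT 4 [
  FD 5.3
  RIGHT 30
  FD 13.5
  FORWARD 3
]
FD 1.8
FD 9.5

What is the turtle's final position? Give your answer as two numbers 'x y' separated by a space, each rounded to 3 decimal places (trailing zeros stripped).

Executing turtle program step by step:
Start: pos=(0,0), heading=0, pen down
RT 45: heading 0 -> 315
REPEAT 4 [
  -- iteration 1/4 --
  FD 5.3: (0,0) -> (3.748,-3.748) [heading=315, draw]
  RT 30: heading 315 -> 285
  FD 13.5: (3.748,-3.748) -> (7.242,-16.788) [heading=285, draw]
  FD 3: (7.242,-16.788) -> (8.018,-19.685) [heading=285, draw]
  -- iteration 2/4 --
  FD 5.3: (8.018,-19.685) -> (9.39,-24.805) [heading=285, draw]
  RT 30: heading 285 -> 255
  FD 13.5: (9.39,-24.805) -> (5.896,-37.845) [heading=255, draw]
  FD 3: (5.896,-37.845) -> (5.119,-40.743) [heading=255, draw]
  -- iteration 3/4 --
  FD 5.3: (5.119,-40.743) -> (3.748,-45.862) [heading=255, draw]
  RT 30: heading 255 -> 225
  FD 13.5: (3.748,-45.862) -> (-5.798,-55.408) [heading=225, draw]
  FD 3: (-5.798,-55.408) -> (-7.92,-57.529) [heading=225, draw]
  -- iteration 4/4 --
  FD 5.3: (-7.92,-57.529) -> (-11.667,-61.277) [heading=225, draw]
  RT 30: heading 225 -> 195
  FD 13.5: (-11.667,-61.277) -> (-24.707,-64.771) [heading=195, draw]
  FD 3: (-24.707,-64.771) -> (-27.605,-65.547) [heading=195, draw]
]
FD 1.8: (-27.605,-65.547) -> (-29.344,-66.013) [heading=195, draw]
FD 9.5: (-29.344,-66.013) -> (-38.52,-68.472) [heading=195, draw]
Final: pos=(-38.52,-68.472), heading=195, 14 segment(s) drawn

Answer: -38.52 -68.472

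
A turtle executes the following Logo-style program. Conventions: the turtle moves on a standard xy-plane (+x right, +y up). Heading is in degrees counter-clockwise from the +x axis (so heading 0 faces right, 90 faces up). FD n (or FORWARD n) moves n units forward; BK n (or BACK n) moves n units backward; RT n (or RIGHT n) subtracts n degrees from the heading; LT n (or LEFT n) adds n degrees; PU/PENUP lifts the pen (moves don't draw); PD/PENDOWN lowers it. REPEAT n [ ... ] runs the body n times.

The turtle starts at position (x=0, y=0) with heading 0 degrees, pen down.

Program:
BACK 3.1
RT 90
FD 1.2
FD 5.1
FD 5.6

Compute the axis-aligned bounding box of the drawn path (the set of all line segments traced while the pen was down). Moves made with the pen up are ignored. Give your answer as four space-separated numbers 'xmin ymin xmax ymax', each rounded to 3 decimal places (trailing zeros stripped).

Answer: -3.1 -11.9 0 0

Derivation:
Executing turtle program step by step:
Start: pos=(0,0), heading=0, pen down
BK 3.1: (0,0) -> (-3.1,0) [heading=0, draw]
RT 90: heading 0 -> 270
FD 1.2: (-3.1,0) -> (-3.1,-1.2) [heading=270, draw]
FD 5.1: (-3.1,-1.2) -> (-3.1,-6.3) [heading=270, draw]
FD 5.6: (-3.1,-6.3) -> (-3.1,-11.9) [heading=270, draw]
Final: pos=(-3.1,-11.9), heading=270, 4 segment(s) drawn

Segment endpoints: x in {-3.1, -3.1, -3.1, 0}, y in {-11.9, -6.3, -1.2, 0}
xmin=-3.1, ymin=-11.9, xmax=0, ymax=0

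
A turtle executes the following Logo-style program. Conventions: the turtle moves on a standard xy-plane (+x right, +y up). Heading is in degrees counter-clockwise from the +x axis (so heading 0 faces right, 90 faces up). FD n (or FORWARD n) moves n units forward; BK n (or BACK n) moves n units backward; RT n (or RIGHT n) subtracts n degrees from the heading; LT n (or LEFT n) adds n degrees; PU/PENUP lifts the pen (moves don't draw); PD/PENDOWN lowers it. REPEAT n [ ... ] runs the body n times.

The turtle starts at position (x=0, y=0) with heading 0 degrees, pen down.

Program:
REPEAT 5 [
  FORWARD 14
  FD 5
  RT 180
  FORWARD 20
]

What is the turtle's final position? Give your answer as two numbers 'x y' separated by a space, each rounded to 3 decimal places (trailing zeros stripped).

Answer: -1 0

Derivation:
Executing turtle program step by step:
Start: pos=(0,0), heading=0, pen down
REPEAT 5 [
  -- iteration 1/5 --
  FD 14: (0,0) -> (14,0) [heading=0, draw]
  FD 5: (14,0) -> (19,0) [heading=0, draw]
  RT 180: heading 0 -> 180
  FD 20: (19,0) -> (-1,0) [heading=180, draw]
  -- iteration 2/5 --
  FD 14: (-1,0) -> (-15,0) [heading=180, draw]
  FD 5: (-15,0) -> (-20,0) [heading=180, draw]
  RT 180: heading 180 -> 0
  FD 20: (-20,0) -> (0,0) [heading=0, draw]
  -- iteration 3/5 --
  FD 14: (0,0) -> (14,0) [heading=0, draw]
  FD 5: (14,0) -> (19,0) [heading=0, draw]
  RT 180: heading 0 -> 180
  FD 20: (19,0) -> (-1,0) [heading=180, draw]
  -- iteration 4/5 --
  FD 14: (-1,0) -> (-15,0) [heading=180, draw]
  FD 5: (-15,0) -> (-20,0) [heading=180, draw]
  RT 180: heading 180 -> 0
  FD 20: (-20,0) -> (0,0) [heading=0, draw]
  -- iteration 5/5 --
  FD 14: (0,0) -> (14,0) [heading=0, draw]
  FD 5: (14,0) -> (19,0) [heading=0, draw]
  RT 180: heading 0 -> 180
  FD 20: (19,0) -> (-1,0) [heading=180, draw]
]
Final: pos=(-1,0), heading=180, 15 segment(s) drawn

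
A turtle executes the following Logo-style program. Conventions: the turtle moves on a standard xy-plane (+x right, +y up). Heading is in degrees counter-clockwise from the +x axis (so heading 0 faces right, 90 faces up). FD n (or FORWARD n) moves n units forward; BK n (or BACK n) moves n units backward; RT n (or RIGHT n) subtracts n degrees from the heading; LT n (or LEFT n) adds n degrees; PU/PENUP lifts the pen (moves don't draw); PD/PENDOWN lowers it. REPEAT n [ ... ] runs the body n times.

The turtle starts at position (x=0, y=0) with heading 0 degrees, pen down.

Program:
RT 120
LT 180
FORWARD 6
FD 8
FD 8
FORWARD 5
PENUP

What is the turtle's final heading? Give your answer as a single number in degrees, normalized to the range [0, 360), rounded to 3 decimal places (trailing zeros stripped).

Answer: 60

Derivation:
Executing turtle program step by step:
Start: pos=(0,0), heading=0, pen down
RT 120: heading 0 -> 240
LT 180: heading 240 -> 60
FD 6: (0,0) -> (3,5.196) [heading=60, draw]
FD 8: (3,5.196) -> (7,12.124) [heading=60, draw]
FD 8: (7,12.124) -> (11,19.053) [heading=60, draw]
FD 5: (11,19.053) -> (13.5,23.383) [heading=60, draw]
PU: pen up
Final: pos=(13.5,23.383), heading=60, 4 segment(s) drawn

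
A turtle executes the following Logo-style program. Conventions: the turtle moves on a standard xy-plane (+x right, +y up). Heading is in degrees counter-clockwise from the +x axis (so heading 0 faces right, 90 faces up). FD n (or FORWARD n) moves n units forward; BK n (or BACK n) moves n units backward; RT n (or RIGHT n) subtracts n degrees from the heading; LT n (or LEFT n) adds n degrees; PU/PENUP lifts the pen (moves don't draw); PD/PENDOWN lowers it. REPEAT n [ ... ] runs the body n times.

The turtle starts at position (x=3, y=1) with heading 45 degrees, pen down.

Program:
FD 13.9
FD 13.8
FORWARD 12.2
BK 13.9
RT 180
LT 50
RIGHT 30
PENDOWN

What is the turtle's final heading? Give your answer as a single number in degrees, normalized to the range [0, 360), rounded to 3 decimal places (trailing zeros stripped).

Executing turtle program step by step:
Start: pos=(3,1), heading=45, pen down
FD 13.9: (3,1) -> (12.829,10.829) [heading=45, draw]
FD 13.8: (12.829,10.829) -> (22.587,20.587) [heading=45, draw]
FD 12.2: (22.587,20.587) -> (31.214,29.214) [heading=45, draw]
BK 13.9: (31.214,29.214) -> (21.385,19.385) [heading=45, draw]
RT 180: heading 45 -> 225
LT 50: heading 225 -> 275
RT 30: heading 275 -> 245
PD: pen down
Final: pos=(21.385,19.385), heading=245, 4 segment(s) drawn

Answer: 245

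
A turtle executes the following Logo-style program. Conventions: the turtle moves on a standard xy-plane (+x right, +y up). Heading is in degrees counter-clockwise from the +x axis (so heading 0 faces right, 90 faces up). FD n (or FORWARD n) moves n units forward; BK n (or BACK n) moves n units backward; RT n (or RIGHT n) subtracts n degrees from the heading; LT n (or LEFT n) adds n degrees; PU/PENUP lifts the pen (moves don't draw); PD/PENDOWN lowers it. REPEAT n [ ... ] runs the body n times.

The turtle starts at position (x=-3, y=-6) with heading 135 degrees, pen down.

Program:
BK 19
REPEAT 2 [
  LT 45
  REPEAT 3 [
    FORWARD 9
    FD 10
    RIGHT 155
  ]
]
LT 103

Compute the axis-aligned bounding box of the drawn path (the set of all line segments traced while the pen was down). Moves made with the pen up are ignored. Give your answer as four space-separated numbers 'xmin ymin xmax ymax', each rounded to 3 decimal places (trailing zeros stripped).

Executing turtle program step by step:
Start: pos=(-3,-6), heading=135, pen down
BK 19: (-3,-6) -> (10.435,-19.435) [heading=135, draw]
REPEAT 2 [
  -- iteration 1/2 --
  LT 45: heading 135 -> 180
  REPEAT 3 [
    -- iteration 1/3 --
    FD 9: (10.435,-19.435) -> (1.435,-19.435) [heading=180, draw]
    FD 10: (1.435,-19.435) -> (-8.565,-19.435) [heading=180, draw]
    RT 155: heading 180 -> 25
    -- iteration 2/3 --
    FD 9: (-8.565,-19.435) -> (-0.408,-15.631) [heading=25, draw]
    FD 10: (-0.408,-15.631) -> (8.655,-11.405) [heading=25, draw]
    RT 155: heading 25 -> 230
    -- iteration 3/3 --
    FD 9: (8.655,-11.405) -> (2.87,-18.3) [heading=230, draw]
    FD 10: (2.87,-18.3) -> (-3.558,-25.96) [heading=230, draw]
    RT 155: heading 230 -> 75
  ]
  -- iteration 2/2 --
  LT 45: heading 75 -> 120
  REPEAT 3 [
    -- iteration 1/3 --
    FD 9: (-3.558,-25.96) -> (-8.058,-18.166) [heading=120, draw]
    FD 10: (-8.058,-18.166) -> (-13.058,-9.506) [heading=120, draw]
    RT 155: heading 120 -> 325
    -- iteration 2/3 --
    FD 9: (-13.058,-9.506) -> (-5.686,-14.668) [heading=325, draw]
    FD 10: (-5.686,-14.668) -> (2.506,-20.404) [heading=325, draw]
    RT 155: heading 325 -> 170
    -- iteration 3/3 --
    FD 9: (2.506,-20.404) -> (-6.357,-18.841) [heading=170, draw]
    FD 10: (-6.357,-18.841) -> (-16.206,-17.104) [heading=170, draw]
    RT 155: heading 170 -> 15
  ]
]
LT 103: heading 15 -> 118
Final: pos=(-16.206,-17.104), heading=118, 13 segment(s) drawn

Segment endpoints: x in {-16.206, -13.058, -8.565, -8.058, -6.357, -5.686, -3.558, -3, -0.408, 1.435, 2.506, 2.87, 8.655, 10.435}, y in {-25.96, -20.404, -19.435, -18.841, -18.3, -18.166, -17.104, -15.631, -14.668, -11.405, -9.506, -6}
xmin=-16.206, ymin=-25.96, xmax=10.435, ymax=-6

Answer: -16.206 -25.96 10.435 -6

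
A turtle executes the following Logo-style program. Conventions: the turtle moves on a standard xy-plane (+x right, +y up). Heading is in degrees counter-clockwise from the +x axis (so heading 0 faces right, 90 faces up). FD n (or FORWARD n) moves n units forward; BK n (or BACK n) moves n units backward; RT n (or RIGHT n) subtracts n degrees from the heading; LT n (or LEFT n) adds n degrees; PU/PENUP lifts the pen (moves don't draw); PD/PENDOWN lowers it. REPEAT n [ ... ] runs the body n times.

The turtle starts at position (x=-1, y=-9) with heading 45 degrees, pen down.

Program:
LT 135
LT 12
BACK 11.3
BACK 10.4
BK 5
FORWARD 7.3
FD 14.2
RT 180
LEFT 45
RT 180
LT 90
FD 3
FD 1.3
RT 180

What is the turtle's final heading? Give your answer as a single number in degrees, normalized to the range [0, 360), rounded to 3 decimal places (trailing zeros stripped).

Answer: 147

Derivation:
Executing turtle program step by step:
Start: pos=(-1,-9), heading=45, pen down
LT 135: heading 45 -> 180
LT 12: heading 180 -> 192
BK 11.3: (-1,-9) -> (10.053,-6.651) [heading=192, draw]
BK 10.4: (10.053,-6.651) -> (20.226,-4.488) [heading=192, draw]
BK 5: (20.226,-4.488) -> (25.117,-3.449) [heading=192, draw]
FD 7.3: (25.117,-3.449) -> (17.976,-4.967) [heading=192, draw]
FD 14.2: (17.976,-4.967) -> (4.086,-7.919) [heading=192, draw]
RT 180: heading 192 -> 12
LT 45: heading 12 -> 57
RT 180: heading 57 -> 237
LT 90: heading 237 -> 327
FD 3: (4.086,-7.919) -> (6.602,-9.553) [heading=327, draw]
FD 1.3: (6.602,-9.553) -> (7.693,-10.261) [heading=327, draw]
RT 180: heading 327 -> 147
Final: pos=(7.693,-10.261), heading=147, 7 segment(s) drawn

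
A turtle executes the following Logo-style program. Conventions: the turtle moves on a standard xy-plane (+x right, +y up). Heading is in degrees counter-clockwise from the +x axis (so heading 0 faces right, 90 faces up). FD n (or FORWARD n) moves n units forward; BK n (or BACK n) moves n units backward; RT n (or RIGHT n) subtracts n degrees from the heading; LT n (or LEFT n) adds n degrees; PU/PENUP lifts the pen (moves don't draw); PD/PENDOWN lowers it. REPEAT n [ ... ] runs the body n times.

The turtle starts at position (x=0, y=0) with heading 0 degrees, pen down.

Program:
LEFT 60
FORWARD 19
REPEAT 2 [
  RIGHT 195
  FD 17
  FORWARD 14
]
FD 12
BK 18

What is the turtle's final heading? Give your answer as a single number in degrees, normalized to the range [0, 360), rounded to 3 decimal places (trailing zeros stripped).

Answer: 30

Derivation:
Executing turtle program step by step:
Start: pos=(0,0), heading=0, pen down
LT 60: heading 0 -> 60
FD 19: (0,0) -> (9.5,16.454) [heading=60, draw]
REPEAT 2 [
  -- iteration 1/2 --
  RT 195: heading 60 -> 225
  FD 17: (9.5,16.454) -> (-2.521,4.434) [heading=225, draw]
  FD 14: (-2.521,4.434) -> (-12.42,-5.466) [heading=225, draw]
  -- iteration 2/2 --
  RT 195: heading 225 -> 30
  FD 17: (-12.42,-5.466) -> (2.302,3.034) [heading=30, draw]
  FD 14: (2.302,3.034) -> (14.426,10.034) [heading=30, draw]
]
FD 12: (14.426,10.034) -> (24.819,16.034) [heading=30, draw]
BK 18: (24.819,16.034) -> (9.23,7.034) [heading=30, draw]
Final: pos=(9.23,7.034), heading=30, 7 segment(s) drawn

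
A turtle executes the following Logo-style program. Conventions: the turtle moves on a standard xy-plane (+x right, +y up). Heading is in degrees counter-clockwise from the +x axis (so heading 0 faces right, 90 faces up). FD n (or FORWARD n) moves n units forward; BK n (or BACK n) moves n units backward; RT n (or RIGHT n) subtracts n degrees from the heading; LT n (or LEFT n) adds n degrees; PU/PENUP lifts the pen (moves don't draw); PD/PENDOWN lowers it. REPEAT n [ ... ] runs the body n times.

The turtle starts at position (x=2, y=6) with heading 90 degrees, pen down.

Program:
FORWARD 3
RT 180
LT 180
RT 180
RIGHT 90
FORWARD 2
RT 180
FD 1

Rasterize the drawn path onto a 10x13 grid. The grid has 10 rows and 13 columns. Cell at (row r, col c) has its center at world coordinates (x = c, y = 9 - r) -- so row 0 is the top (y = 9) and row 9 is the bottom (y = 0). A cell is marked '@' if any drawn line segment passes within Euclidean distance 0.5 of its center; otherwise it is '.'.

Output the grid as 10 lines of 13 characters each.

Segment 0: (2,6) -> (2,9)
Segment 1: (2,9) -> (0,9)
Segment 2: (0,9) -> (1,9)

Answer: @@@..........
..@..........
..@..........
..@..........
.............
.............
.............
.............
.............
.............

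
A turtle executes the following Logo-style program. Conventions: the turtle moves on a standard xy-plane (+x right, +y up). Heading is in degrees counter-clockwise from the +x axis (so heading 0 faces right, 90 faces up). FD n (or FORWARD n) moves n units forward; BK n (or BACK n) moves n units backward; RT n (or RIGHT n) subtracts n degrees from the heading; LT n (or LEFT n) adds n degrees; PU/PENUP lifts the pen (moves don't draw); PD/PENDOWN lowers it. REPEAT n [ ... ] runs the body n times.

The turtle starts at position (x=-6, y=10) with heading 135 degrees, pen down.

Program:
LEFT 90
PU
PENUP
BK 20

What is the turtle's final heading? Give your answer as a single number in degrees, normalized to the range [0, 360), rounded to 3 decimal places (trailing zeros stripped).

Answer: 225

Derivation:
Executing turtle program step by step:
Start: pos=(-6,10), heading=135, pen down
LT 90: heading 135 -> 225
PU: pen up
PU: pen up
BK 20: (-6,10) -> (8.142,24.142) [heading=225, move]
Final: pos=(8.142,24.142), heading=225, 0 segment(s) drawn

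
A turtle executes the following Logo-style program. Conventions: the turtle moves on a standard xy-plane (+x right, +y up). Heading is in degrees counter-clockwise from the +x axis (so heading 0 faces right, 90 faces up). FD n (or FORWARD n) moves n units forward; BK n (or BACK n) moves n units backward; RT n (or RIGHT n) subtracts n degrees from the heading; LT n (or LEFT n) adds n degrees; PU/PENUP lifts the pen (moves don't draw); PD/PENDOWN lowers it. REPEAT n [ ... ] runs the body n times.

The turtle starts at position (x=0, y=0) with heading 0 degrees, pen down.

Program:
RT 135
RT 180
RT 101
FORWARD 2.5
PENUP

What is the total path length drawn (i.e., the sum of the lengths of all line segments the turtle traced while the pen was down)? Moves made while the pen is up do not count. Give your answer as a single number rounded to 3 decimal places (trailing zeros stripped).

Executing turtle program step by step:
Start: pos=(0,0), heading=0, pen down
RT 135: heading 0 -> 225
RT 180: heading 225 -> 45
RT 101: heading 45 -> 304
FD 2.5: (0,0) -> (1.398,-2.073) [heading=304, draw]
PU: pen up
Final: pos=(1.398,-2.073), heading=304, 1 segment(s) drawn

Segment lengths:
  seg 1: (0,0) -> (1.398,-2.073), length = 2.5
Total = 2.5

Answer: 2.5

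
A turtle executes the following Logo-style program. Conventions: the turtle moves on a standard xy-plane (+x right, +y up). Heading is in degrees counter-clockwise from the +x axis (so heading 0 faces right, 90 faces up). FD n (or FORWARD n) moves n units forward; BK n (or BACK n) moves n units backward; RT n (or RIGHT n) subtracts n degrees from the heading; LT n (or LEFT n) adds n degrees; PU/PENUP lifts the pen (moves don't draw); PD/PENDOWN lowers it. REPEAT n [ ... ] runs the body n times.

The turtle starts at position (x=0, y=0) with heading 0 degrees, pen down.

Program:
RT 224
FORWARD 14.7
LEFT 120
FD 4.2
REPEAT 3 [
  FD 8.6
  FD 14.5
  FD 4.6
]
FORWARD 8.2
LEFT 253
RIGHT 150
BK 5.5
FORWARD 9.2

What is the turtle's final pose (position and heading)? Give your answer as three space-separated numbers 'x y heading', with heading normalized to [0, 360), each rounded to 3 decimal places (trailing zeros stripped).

Answer: -29.978 -82.516 359

Derivation:
Executing turtle program step by step:
Start: pos=(0,0), heading=0, pen down
RT 224: heading 0 -> 136
FD 14.7: (0,0) -> (-10.574,10.211) [heading=136, draw]
LT 120: heading 136 -> 256
FD 4.2: (-10.574,10.211) -> (-11.59,6.136) [heading=256, draw]
REPEAT 3 [
  -- iteration 1/3 --
  FD 8.6: (-11.59,6.136) -> (-13.671,-2.208) [heading=256, draw]
  FD 14.5: (-13.671,-2.208) -> (-17.179,-16.278) [heading=256, draw]
  FD 4.6: (-17.179,-16.278) -> (-18.292,-20.741) [heading=256, draw]
  -- iteration 2/3 --
  FD 8.6: (-18.292,-20.741) -> (-20.372,-29.085) [heading=256, draw]
  FD 14.5: (-20.372,-29.085) -> (-23.88,-43.155) [heading=256, draw]
  FD 4.6: (-23.88,-43.155) -> (-24.993,-47.618) [heading=256, draw]
  -- iteration 3/3 --
  FD 8.6: (-24.993,-47.618) -> (-27.073,-55.963) [heading=256, draw]
  FD 14.5: (-27.073,-55.963) -> (-30.581,-70.032) [heading=256, draw]
  FD 4.6: (-30.581,-70.032) -> (-31.694,-74.495) [heading=256, draw]
]
FD 8.2: (-31.694,-74.495) -> (-33.678,-82.452) [heading=256, draw]
LT 253: heading 256 -> 149
RT 150: heading 149 -> 359
BK 5.5: (-33.678,-82.452) -> (-39.177,-82.356) [heading=359, draw]
FD 9.2: (-39.177,-82.356) -> (-29.978,-82.516) [heading=359, draw]
Final: pos=(-29.978,-82.516), heading=359, 14 segment(s) drawn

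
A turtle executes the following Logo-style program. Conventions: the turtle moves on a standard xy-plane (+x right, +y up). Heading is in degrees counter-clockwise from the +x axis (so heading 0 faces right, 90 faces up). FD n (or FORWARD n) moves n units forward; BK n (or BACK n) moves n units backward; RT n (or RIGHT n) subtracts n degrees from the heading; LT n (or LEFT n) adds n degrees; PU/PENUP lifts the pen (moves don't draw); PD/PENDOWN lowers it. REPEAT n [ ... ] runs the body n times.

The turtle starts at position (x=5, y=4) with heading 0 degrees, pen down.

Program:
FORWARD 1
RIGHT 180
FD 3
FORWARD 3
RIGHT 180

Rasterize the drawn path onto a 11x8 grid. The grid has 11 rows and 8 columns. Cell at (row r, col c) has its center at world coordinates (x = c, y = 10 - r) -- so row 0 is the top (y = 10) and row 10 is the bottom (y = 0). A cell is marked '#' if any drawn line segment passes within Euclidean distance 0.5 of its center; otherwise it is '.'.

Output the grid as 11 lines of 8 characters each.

Answer: ........
........
........
........
........
........
#######.
........
........
........
........

Derivation:
Segment 0: (5,4) -> (6,4)
Segment 1: (6,4) -> (3,4)
Segment 2: (3,4) -> (0,4)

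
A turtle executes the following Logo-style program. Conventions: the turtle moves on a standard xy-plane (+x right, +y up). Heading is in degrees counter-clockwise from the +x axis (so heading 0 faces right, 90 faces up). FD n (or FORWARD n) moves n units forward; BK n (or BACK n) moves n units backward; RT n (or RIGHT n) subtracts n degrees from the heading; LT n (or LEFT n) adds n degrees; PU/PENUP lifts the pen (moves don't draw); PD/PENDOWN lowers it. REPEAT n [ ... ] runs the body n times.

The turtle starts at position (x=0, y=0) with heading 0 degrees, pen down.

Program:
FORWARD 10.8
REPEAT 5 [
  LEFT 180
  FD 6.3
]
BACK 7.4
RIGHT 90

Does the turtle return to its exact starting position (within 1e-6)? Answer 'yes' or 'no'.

Answer: no

Derivation:
Executing turtle program step by step:
Start: pos=(0,0), heading=0, pen down
FD 10.8: (0,0) -> (10.8,0) [heading=0, draw]
REPEAT 5 [
  -- iteration 1/5 --
  LT 180: heading 0 -> 180
  FD 6.3: (10.8,0) -> (4.5,0) [heading=180, draw]
  -- iteration 2/5 --
  LT 180: heading 180 -> 0
  FD 6.3: (4.5,0) -> (10.8,0) [heading=0, draw]
  -- iteration 3/5 --
  LT 180: heading 0 -> 180
  FD 6.3: (10.8,0) -> (4.5,0) [heading=180, draw]
  -- iteration 4/5 --
  LT 180: heading 180 -> 0
  FD 6.3: (4.5,0) -> (10.8,0) [heading=0, draw]
  -- iteration 5/5 --
  LT 180: heading 0 -> 180
  FD 6.3: (10.8,0) -> (4.5,0) [heading=180, draw]
]
BK 7.4: (4.5,0) -> (11.9,0) [heading=180, draw]
RT 90: heading 180 -> 90
Final: pos=(11.9,0), heading=90, 7 segment(s) drawn

Start position: (0, 0)
Final position: (11.9, 0)
Distance = 11.9; >= 1e-6 -> NOT closed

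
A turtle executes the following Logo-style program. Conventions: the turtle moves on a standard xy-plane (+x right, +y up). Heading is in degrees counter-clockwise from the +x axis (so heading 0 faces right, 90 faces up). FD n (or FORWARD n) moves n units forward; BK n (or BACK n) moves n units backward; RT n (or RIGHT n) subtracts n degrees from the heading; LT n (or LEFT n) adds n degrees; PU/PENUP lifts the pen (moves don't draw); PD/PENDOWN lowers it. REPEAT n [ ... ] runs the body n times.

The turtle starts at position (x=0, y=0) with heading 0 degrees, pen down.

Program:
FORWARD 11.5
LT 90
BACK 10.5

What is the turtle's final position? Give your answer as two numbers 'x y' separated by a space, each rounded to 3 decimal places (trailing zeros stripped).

Answer: 11.5 -10.5

Derivation:
Executing turtle program step by step:
Start: pos=(0,0), heading=0, pen down
FD 11.5: (0,0) -> (11.5,0) [heading=0, draw]
LT 90: heading 0 -> 90
BK 10.5: (11.5,0) -> (11.5,-10.5) [heading=90, draw]
Final: pos=(11.5,-10.5), heading=90, 2 segment(s) drawn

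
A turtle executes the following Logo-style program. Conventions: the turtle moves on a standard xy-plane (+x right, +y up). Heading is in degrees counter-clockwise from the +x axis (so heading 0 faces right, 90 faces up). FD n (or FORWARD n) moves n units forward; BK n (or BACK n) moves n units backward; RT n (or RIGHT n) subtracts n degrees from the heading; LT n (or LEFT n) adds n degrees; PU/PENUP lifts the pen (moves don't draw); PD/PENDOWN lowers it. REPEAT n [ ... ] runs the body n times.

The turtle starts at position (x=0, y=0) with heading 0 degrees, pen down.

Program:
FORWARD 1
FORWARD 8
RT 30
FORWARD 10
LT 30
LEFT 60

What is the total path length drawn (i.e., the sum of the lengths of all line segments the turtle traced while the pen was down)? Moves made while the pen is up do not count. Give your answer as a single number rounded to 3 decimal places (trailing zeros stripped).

Answer: 19

Derivation:
Executing turtle program step by step:
Start: pos=(0,0), heading=0, pen down
FD 1: (0,0) -> (1,0) [heading=0, draw]
FD 8: (1,0) -> (9,0) [heading=0, draw]
RT 30: heading 0 -> 330
FD 10: (9,0) -> (17.66,-5) [heading=330, draw]
LT 30: heading 330 -> 0
LT 60: heading 0 -> 60
Final: pos=(17.66,-5), heading=60, 3 segment(s) drawn

Segment lengths:
  seg 1: (0,0) -> (1,0), length = 1
  seg 2: (1,0) -> (9,0), length = 8
  seg 3: (9,0) -> (17.66,-5), length = 10
Total = 19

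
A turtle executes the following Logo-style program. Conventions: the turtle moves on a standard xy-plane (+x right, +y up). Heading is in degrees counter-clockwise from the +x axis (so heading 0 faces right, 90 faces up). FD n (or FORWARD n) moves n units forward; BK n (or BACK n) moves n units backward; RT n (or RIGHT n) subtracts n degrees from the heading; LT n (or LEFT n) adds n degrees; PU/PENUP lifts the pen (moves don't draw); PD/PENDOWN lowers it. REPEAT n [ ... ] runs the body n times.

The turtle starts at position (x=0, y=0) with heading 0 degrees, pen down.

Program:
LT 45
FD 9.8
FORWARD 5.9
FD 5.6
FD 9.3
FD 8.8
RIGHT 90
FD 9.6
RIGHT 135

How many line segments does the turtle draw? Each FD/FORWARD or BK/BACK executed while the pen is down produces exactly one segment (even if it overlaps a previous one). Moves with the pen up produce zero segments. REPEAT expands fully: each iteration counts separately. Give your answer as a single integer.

Executing turtle program step by step:
Start: pos=(0,0), heading=0, pen down
LT 45: heading 0 -> 45
FD 9.8: (0,0) -> (6.93,6.93) [heading=45, draw]
FD 5.9: (6.93,6.93) -> (11.102,11.102) [heading=45, draw]
FD 5.6: (11.102,11.102) -> (15.061,15.061) [heading=45, draw]
FD 9.3: (15.061,15.061) -> (21.637,21.637) [heading=45, draw]
FD 8.8: (21.637,21.637) -> (27.86,27.86) [heading=45, draw]
RT 90: heading 45 -> 315
FD 9.6: (27.86,27.86) -> (34.648,21.072) [heading=315, draw]
RT 135: heading 315 -> 180
Final: pos=(34.648,21.072), heading=180, 6 segment(s) drawn
Segments drawn: 6

Answer: 6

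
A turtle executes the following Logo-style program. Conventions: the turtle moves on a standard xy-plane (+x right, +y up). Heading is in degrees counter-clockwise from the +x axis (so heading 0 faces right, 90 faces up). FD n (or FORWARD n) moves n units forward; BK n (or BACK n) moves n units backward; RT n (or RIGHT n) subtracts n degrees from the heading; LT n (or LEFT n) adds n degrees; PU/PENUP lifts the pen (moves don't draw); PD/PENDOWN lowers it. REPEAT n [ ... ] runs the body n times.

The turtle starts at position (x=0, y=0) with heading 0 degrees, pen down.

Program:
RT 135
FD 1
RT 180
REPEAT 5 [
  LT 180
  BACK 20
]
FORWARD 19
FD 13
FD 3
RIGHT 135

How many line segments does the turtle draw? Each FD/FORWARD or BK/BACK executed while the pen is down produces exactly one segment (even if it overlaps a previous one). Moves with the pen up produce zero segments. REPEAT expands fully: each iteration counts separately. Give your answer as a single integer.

Executing turtle program step by step:
Start: pos=(0,0), heading=0, pen down
RT 135: heading 0 -> 225
FD 1: (0,0) -> (-0.707,-0.707) [heading=225, draw]
RT 180: heading 225 -> 45
REPEAT 5 [
  -- iteration 1/5 --
  LT 180: heading 45 -> 225
  BK 20: (-0.707,-0.707) -> (13.435,13.435) [heading=225, draw]
  -- iteration 2/5 --
  LT 180: heading 225 -> 45
  BK 20: (13.435,13.435) -> (-0.707,-0.707) [heading=45, draw]
  -- iteration 3/5 --
  LT 180: heading 45 -> 225
  BK 20: (-0.707,-0.707) -> (13.435,13.435) [heading=225, draw]
  -- iteration 4/5 --
  LT 180: heading 225 -> 45
  BK 20: (13.435,13.435) -> (-0.707,-0.707) [heading=45, draw]
  -- iteration 5/5 --
  LT 180: heading 45 -> 225
  BK 20: (-0.707,-0.707) -> (13.435,13.435) [heading=225, draw]
]
FD 19: (13.435,13.435) -> (0,0) [heading=225, draw]
FD 13: (0,0) -> (-9.192,-9.192) [heading=225, draw]
FD 3: (-9.192,-9.192) -> (-11.314,-11.314) [heading=225, draw]
RT 135: heading 225 -> 90
Final: pos=(-11.314,-11.314), heading=90, 9 segment(s) drawn
Segments drawn: 9

Answer: 9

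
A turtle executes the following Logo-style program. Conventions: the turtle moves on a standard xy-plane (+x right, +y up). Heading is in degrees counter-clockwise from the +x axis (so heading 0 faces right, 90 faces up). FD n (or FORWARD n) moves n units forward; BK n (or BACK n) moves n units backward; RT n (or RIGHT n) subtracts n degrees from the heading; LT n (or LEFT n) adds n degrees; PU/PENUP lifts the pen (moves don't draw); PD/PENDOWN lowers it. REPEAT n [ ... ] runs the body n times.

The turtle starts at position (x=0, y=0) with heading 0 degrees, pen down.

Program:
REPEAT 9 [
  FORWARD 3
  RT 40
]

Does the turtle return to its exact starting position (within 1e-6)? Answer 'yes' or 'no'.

Executing turtle program step by step:
Start: pos=(0,0), heading=0, pen down
REPEAT 9 [
  -- iteration 1/9 --
  FD 3: (0,0) -> (3,0) [heading=0, draw]
  RT 40: heading 0 -> 320
  -- iteration 2/9 --
  FD 3: (3,0) -> (5.298,-1.928) [heading=320, draw]
  RT 40: heading 320 -> 280
  -- iteration 3/9 --
  FD 3: (5.298,-1.928) -> (5.819,-4.883) [heading=280, draw]
  RT 40: heading 280 -> 240
  -- iteration 4/9 --
  FD 3: (5.819,-4.883) -> (4.319,-7.481) [heading=240, draw]
  RT 40: heading 240 -> 200
  -- iteration 5/9 --
  FD 3: (4.319,-7.481) -> (1.5,-8.507) [heading=200, draw]
  RT 40: heading 200 -> 160
  -- iteration 6/9 --
  FD 3: (1.5,-8.507) -> (-1.319,-7.481) [heading=160, draw]
  RT 40: heading 160 -> 120
  -- iteration 7/9 --
  FD 3: (-1.319,-7.481) -> (-2.819,-4.883) [heading=120, draw]
  RT 40: heading 120 -> 80
  -- iteration 8/9 --
  FD 3: (-2.819,-4.883) -> (-2.298,-1.928) [heading=80, draw]
  RT 40: heading 80 -> 40
  -- iteration 9/9 --
  FD 3: (-2.298,-1.928) -> (0,0) [heading=40, draw]
  RT 40: heading 40 -> 0
]
Final: pos=(0,0), heading=0, 9 segment(s) drawn

Start position: (0, 0)
Final position: (0, 0)
Distance = 0; < 1e-6 -> CLOSED

Answer: yes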